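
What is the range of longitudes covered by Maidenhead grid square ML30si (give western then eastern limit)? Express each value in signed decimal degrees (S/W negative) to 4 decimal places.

Field M=12, L=11: +12·20° lon, +11·10° lat → SW at lon 60°, lat 20°.
Square 3, 0: +3·2° lon, +0·1° lat → SW at lon 66°, lat 20°.
Subsquare s=18, i=8: +18·0.0833333° lon, +8·0.0416667° lat → SW at lon 67.5°, lat 20.3333°.
Cell spans 0.0833333° lon × 0.0416667° lat.
west 67.5000, east 67.5833.

67.5000, 67.5833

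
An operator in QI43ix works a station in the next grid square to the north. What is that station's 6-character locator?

Latitude subsquare x = 23; +1 → 24, wraps to 0 = a, carry into square.
Latitude square 3; +1 → 4.
The longitude characters are unchanged.

QI44ia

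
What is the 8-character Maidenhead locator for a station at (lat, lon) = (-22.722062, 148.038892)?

Shift to the Maidenhead origin (180°W, 90°S): lon 328.03889, lat 67.27794.
Field (20°×10°, letters A–R): 328.03889/20 → 16 → Q, 67.27794/10 → 6 → G; chars QG.
Square (2°×1°, digits 0–9): 8.03889/2 → 4, 7.27794/1 → 7; chars 47.
Subsquare (5′×2.5′, letters a–x): 0.03889/0.0833333 → 0 → a, 0.27794/0.0416667 → 6 → g; chars ag.
Extended square (30″×15″, digits 0–9): 0.03889/0.00833333 → 4, 0.02794/0.00416667 → 6; chars 46.

QG47ag46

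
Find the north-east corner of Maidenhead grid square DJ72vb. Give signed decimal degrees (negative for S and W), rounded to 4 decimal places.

Field D=3, J=9: +3·20° lon, +9·10° lat → SW at lon -120°, lat 0°.
Square 7, 2: +7·2° lon, +2·1° lat → SW at lon -106°, lat 2°.
Subsquare v=21, b=1: +21·0.0833333° lon, +1·0.0416667° lat → SW at lon -104.25°, lat 2.04167°.
Cell spans 0.0833333° lon × 0.0416667° lat. NE corner is SW corner plus one full cell.
latitude 2.0833, longitude -104.1667.

2.0833, -104.1667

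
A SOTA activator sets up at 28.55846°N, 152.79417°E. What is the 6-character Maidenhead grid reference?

Add 180° to longitude and 90° to latitude: 332.7942, 118.5585.
Field (20°×10°, letters A–R): lon ⌊332.7942/20⌋ = 16 → Q; lat ⌊118.5585/10⌋ = 11 → L.
Square (2°×1°, digits 0–9): lon ⌊12.7942/2⌋ = 6; lat ⌊8.5585/1⌋ = 8.
Subsquare (5′×2.5′, letters a–x): lon ⌊0.7942/0.0833333⌋ = 9 → j; lat ⌊0.5585/0.0416667⌋ = 13 → n.

QL68jn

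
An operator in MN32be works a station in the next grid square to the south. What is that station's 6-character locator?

MN32bd

Latitude subsquare e = 4; −1 → 3 = d.
The longitude characters are unchanged.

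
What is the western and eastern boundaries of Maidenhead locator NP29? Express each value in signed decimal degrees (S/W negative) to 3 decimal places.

Field N=13, P=15: +13·20° lon, +15·10° lat → SW at lon 80°, lat 60°.
Square 2, 9: +2·2° lon, +9·1° lat → SW at lon 84°, lat 69°.
Cell spans 2° lon × 1° lat.
west 84.000, east 86.000.

84.000, 86.000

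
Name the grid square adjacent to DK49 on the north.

Latitude square 9; +1 → 10, wraps to 0, carry into field.
Latitude field K = 10; +1 → 11 = L.
The longitude characters are unchanged.

DL40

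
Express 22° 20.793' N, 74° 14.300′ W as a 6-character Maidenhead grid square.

Offset from 180°W / 90°S: lon 105.7617°, lat 112.3466°.
Field (20°×10°, letters A–R): 105.7617/20 → 5 → F, 112.3466/10 → 11 → L; chars FL.
Square (2°×1°, digits 0–9): 5.7617/2 → 2, 2.3466/1 → 2; chars 22.
Subsquare (5′×2.5′, letters a–x): 1.7617/0.0833333 → 21 → v, 0.3466/0.0416667 → 8 → i; chars vi.

FL22vi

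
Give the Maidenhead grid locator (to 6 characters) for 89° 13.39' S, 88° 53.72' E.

Add 180° to longitude and 90° to latitude: 268.8953, 0.7768.
Field: 268.8953/20 → 13 → N, 0.7768/10 → 0 → A; chars NA.
Square: 8.8953/2 → 4, 0.7768/1 → 0; chars 40.
Subsquare: 0.8953/0.0833333 → 10 → k, 0.7768/0.0416667 → 18 → s; chars ks.

NA40ks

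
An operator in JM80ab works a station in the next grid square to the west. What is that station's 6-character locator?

JM70xb

Longitude subsquare a = 0; −1 → -1, wraps to 23 = x, carry into square.
Longitude square 8; −1 → 7.
The latitude characters are unchanged.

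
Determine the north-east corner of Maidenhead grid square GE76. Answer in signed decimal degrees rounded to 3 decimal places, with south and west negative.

-43.000, -44.000

Field G=6, E=4: +6·20° lon, +4·10° lat → SW at lon -60°, lat -50°.
Square 7, 6: +7·2° lon, +6·1° lat → SW at lon -46°, lat -44°.
Cell spans 2° lon × 1° lat. NE corner is SW corner plus one full cell.
latitude -43.000, longitude -44.000.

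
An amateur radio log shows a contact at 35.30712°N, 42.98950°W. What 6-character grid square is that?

Add 180° to longitude and 90° to latitude: 137.0105, 125.3071.
Field (20°×10°, letters A–R): 137.0105/20 → 6 → G, 125.3071/10 → 12 → M; chars GM.
Square (2°×1°, digits 0–9): 17.0105/2 → 8, 5.3071/1 → 5; chars 85.
Subsquare (5′×2.5′, letters a–x): 1.0105/0.0833333 → 12 → m, 0.3071/0.0416667 → 7 → h; chars mh.

GM85mh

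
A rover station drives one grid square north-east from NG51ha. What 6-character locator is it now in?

Longitude subsquare h = 7; +1 → 8 = i.
Latitude subsquare a = 0; +1 → 1 = b.

NG51ib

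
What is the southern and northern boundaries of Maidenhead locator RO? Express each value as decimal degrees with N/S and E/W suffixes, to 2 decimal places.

50.00° N, 60.00° N

Field R=17, O=14: +17·20° lon, +14·10° lat → SW at lon 160°, lat 50°.
Cell spans 20° lon × 10° lat.
south 50.00° N, north 60.00° N.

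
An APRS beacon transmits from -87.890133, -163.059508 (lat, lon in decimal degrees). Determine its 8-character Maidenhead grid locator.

Add 180° to longitude and 90° to latitude: 16.94049, 2.10987.
Field (20°×10°, letters A–R): 16.94049/20 → 0 → A, 2.10987/10 → 0 → A; chars AA.
Square (2°×1°, digits 0–9): 16.94049/2 → 8, 2.10987/1 → 2; chars 82.
Subsquare (5′×2.5′, letters a–x): 0.94049/0.0833333 → 11 → l, 0.10987/0.0416667 → 2 → c; chars lc.
Extended square (30″×15″, digits 0–9): 0.02383/0.00833333 → 2, 0.02653/0.00416667 → 6; chars 26.

AA82lc26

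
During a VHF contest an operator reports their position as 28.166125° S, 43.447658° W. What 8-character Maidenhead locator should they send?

Add 180° to longitude and 90° to latitude: 136.55234, 61.83387.
Field (20°×10°, letters A–R): 136.55234/20 → 6 → G, 61.83387/10 → 6 → G; chars GG.
Square (2°×1°, digits 0–9): 16.55234/2 → 8, 1.83387/1 → 1; chars 81.
Subsquare (5′×2.5′, letters a–x): 0.55234/0.0833333 → 6 → g, 0.83387/0.0416667 → 20 → u; chars gu.
Extended square (30″×15″, digits 0–9): 0.05234/0.00833333 → 6, 0.00054/0.00416667 → 0; chars 60.

GG81gu60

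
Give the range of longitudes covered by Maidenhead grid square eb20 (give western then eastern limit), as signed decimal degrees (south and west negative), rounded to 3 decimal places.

Field E=4, B=1: +4·20° lon, +1·10° lat → SW at lon -100°, lat -80°.
Square 2, 0: +2·2° lon, +0·1° lat → SW at lon -96°, lat -80°.
Cell spans 2° lon × 1° lat.
west -96.000, east -94.000.

-96.000, -94.000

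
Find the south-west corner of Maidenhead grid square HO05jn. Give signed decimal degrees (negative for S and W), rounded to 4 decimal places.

55.5417, -39.2500

Field H=7, O=14: +7·20° lon, +14·10° lat → SW at lon -40°, lat 50°.
Square 0, 5: +0·2° lon, +5·1° lat → SW at lon -40°, lat 55°.
Subsquare j=9, n=13: +9·0.0833333° lon, +13·0.0416667° lat → SW at lon -39.25°, lat 55.5417°.
latitude 55.5417, longitude -39.2500.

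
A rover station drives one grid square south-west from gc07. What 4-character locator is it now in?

Longitude square 0; −1 → -1, wraps to 9, carry into field.
Longitude field G = 6; −1 → 5 = F.
Latitude square 7; −1 → 6.

FC96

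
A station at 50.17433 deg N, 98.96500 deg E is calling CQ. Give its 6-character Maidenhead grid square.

NO90le

Add 180° to longitude and 90° to latitude: 278.9650, 140.1743.
Field: lon ⌊278.9650/20⌋ = 13 → N; lat ⌊140.1743/10⌋ = 14 → O.
Square: lon ⌊18.9650/2⌋ = 9; lat ⌊0.1743/1⌋ = 0.
Subsquare: lon ⌊0.9650/0.0833333⌋ = 11 → l; lat ⌊0.1743/0.0416667⌋ = 4 → e.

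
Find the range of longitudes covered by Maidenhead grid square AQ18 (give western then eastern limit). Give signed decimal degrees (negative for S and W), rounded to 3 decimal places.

-178.000, -176.000

Field A=0, Q=16: +0·20° lon, +16·10° lat → SW at lon -180°, lat 70°.
Square 1, 8: +1·2° lon, +8·1° lat → SW at lon -178°, lat 78°.
Cell spans 2° lon × 1° lat.
west -178.000, east -176.000.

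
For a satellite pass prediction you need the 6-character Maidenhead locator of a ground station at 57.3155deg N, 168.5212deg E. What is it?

Shift to the Maidenhead origin (180°W, 90°S): lon 348.5212, lat 147.3155.
Field: 348.5212/20 → 17 → R, 147.3155/10 → 14 → O; chars RO.
Square: 8.5212/2 → 4, 7.3155/1 → 7; chars 47.
Subsquare: 0.5212/0.0833333 → 6 → g, 0.3155/0.0416667 → 7 → h; chars gh.

RO47gh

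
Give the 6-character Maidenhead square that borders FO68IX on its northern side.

Latitude subsquare x = 23; +1 → 24, wraps to 0 = a, carry into square.
Latitude square 8; +1 → 9.
The longitude characters are unchanged.

FO69ia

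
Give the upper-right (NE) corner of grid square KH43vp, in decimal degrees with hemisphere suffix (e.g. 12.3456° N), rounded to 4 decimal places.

16.3333° S, 29.8333° E

Field K=10, H=7: +10·20° lon, +7·10° lat → SW at lon 20°, lat -20°.
Square 4, 3: +4·2° lon, +3·1° lat → SW at lon 28°, lat -17°.
Subsquare v=21, p=15: +21·0.0833333° lon, +15·0.0416667° lat → SW at lon 29.75°, lat -16.375°.
Cell spans 0.0833333° lon × 0.0416667° lat. NE corner is SW corner plus one full cell.
latitude 16.3333° S, longitude 29.8333° E.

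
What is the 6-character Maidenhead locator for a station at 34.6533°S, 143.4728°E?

QF15ri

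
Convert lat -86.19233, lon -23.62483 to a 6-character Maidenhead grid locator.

HA83et

Add 180° to longitude and 90° to latitude: 156.3752, 3.8077.
Field: 156.3752/20 → 7 → H, 3.8077/10 → 0 → A; chars HA.
Square: 16.3752/2 → 8, 3.8077/1 → 3; chars 83.
Subsquare: 0.3752/0.0833333 → 4 → e, 0.8077/0.0416667 → 19 → t; chars et.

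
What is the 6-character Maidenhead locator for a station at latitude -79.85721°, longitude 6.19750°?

JB30cd

Add 180° to longitude and 90° to latitude: 186.1975, 10.1428.
Field: 186.1975/20 → 9 → J, 10.1428/10 → 1 → B; chars JB.
Square: 6.1975/2 → 3, 0.1428/1 → 0; chars 30.
Subsquare: 0.1975/0.0833333 → 2 → c, 0.1428/0.0416667 → 3 → d; chars cd.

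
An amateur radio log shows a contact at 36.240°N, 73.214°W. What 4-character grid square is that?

FM36

Add 180° to longitude and 90° to latitude: 106.79, 126.24.
Field: lon ⌊106.79/20⌋ = 5 → F; lat ⌊126.24/10⌋ = 12 → M.
Square: lon ⌊6.79/2⌋ = 3; lat ⌊6.24/1⌋ = 6.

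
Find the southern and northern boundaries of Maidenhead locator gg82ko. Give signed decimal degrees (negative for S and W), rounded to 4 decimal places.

-27.4167, -27.3750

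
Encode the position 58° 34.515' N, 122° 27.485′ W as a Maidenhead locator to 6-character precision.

Offset from 180°W / 90°S: lon 57.5419°, lat 148.5752°.
Field (20°×10°, letters A–R): lon ⌊57.5419/20⌋ = 2 → C; lat ⌊148.5752/10⌋ = 14 → O.
Square (2°×1°, digits 0–9): lon ⌊17.5419/2⌋ = 8; lat ⌊8.5752/1⌋ = 8.
Subsquare (5′×2.5′, letters a–x): lon ⌊1.5419/0.0833333⌋ = 18 → s; lat ⌊0.5752/0.0416667⌋ = 13 → n.

CO88sn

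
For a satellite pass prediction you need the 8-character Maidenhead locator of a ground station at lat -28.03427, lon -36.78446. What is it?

Add 180° to longitude and 90° to latitude: 143.21554, 61.96573.
Field: 143.21554/20 → 7 → H, 61.96573/10 → 6 → G; chars HG.
Square: 3.21554/2 → 1, 1.96573/1 → 1; chars 11.
Subsquare: 1.21554/0.0833333 → 14 → o, 0.96573/0.0416667 → 23 → x; chars ox.
Extended square: 0.04887/0.00833333 → 5, 0.00740/0.00416667 → 1; chars 51.

HG11ox51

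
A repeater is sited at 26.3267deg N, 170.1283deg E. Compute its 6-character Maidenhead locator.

RL56bh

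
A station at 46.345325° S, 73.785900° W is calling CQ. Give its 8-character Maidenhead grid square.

FE33cp57

Shift to the Maidenhead origin (180°W, 90°S): lon 106.21410, lat 43.65467.
Field: lon ⌊106.21410/20⌋ = 5 → F; lat ⌊43.65467/10⌋ = 4 → E.
Square: lon ⌊6.21410/2⌋ = 3; lat ⌊3.65467/1⌋ = 3.
Subsquare: lon ⌊0.21410/0.0833333⌋ = 2 → c; lat ⌊0.65467/0.0416667⌋ = 15 → p.
Extended square: lon ⌊0.04743/0.00833333⌋ = 5; lat ⌊0.02967/0.00416667⌋ = 7.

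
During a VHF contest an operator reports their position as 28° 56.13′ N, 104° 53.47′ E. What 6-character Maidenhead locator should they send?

OL28kw

Add 180° to longitude and 90° to latitude: 284.8912, 118.9355.
Field (20°×10°, letters A–R): 284.8912/20 → 14 → O, 118.9355/10 → 11 → L; chars OL.
Square (2°×1°, digits 0–9): 4.8912/2 → 2, 8.9355/1 → 8; chars 28.
Subsquare (5′×2.5′, letters a–x): 0.8912/0.0833333 → 10 → k, 0.9355/0.0416667 → 22 → w; chars kw.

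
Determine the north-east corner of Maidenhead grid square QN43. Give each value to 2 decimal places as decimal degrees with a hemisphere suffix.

44.00° N, 150.00° E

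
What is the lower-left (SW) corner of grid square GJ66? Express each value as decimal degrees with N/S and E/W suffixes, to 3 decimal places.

Field G=6, J=9: +6·20° lon, +9·10° lat → SW at lon -60°, lat 0°.
Square 6, 6: +6·2° lon, +6·1° lat → SW at lon -48°, lat 6°.
latitude 6.000° N, longitude 48.000° W.

6.000° N, 48.000° W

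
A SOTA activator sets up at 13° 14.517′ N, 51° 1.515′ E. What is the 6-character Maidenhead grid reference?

Shift to the Maidenhead origin (180°W, 90°S): lon 231.0252, lat 103.2420.
Field: lon ⌊231.0252/20⌋ = 11 → L; lat ⌊103.2420/10⌋ = 10 → K.
Square: lon ⌊11.0252/2⌋ = 5; lat ⌊3.2420/1⌋ = 3.
Subsquare: lon ⌊1.0252/0.0833333⌋ = 12 → m; lat ⌊0.2420/0.0416667⌋ = 5 → f.

LK53mf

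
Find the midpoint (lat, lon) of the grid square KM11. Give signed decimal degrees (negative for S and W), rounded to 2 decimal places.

31.50, 23.00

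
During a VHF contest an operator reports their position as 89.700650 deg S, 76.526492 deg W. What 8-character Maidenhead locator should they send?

FA10rh61

Shift to the Maidenhead origin (180°W, 90°S): lon 103.47351, lat 0.29935.
Field: 103.47351/20 → 5 → F, 0.29935/10 → 0 → A; chars FA.
Square: 3.47351/2 → 1, 0.29935/1 → 0; chars 10.
Subsquare: 1.47351/0.0833333 → 17 → r, 0.29935/0.0416667 → 7 → h; chars rh.
Extended square: 0.05684/0.00833333 → 6, 0.00768/0.00416667 → 1; chars 61.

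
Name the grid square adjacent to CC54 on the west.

Longitude square 5; −1 → 4.
The latitude characters are unchanged.

CC44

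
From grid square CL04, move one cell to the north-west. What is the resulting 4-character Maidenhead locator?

Longitude square 0; −1 → -1, wraps to 9, carry into field.
Longitude field C = 2; −1 → 1 = B.
Latitude square 4; +1 → 5.

BL95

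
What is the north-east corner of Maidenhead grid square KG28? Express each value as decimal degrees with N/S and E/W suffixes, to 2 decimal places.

21.00° S, 26.00° E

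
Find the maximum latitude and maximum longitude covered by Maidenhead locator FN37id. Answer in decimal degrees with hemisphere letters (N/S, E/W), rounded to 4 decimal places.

47.1667° N, 73.2500° W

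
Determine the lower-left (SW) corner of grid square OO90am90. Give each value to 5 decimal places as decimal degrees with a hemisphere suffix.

Field O=14, O=14: +14·20° lon, +14·10° lat → SW at lon 100°, lat 50°.
Square 9, 0: +9·2° lon, +0·1° lat → SW at lon 118°, lat 50°.
Subsquare a=0, m=12: +0·0.0833333° lon, +12·0.0416667° lat → SW at lon 118°, lat 50.5°.
Extended square 9, 0: +9·0.00833333° lon, +0·0.00416667° lat → SW at lon 118.075°, lat 50.5°.
latitude 50.50000° N, longitude 118.07500° E.

50.50000° N, 118.07500° E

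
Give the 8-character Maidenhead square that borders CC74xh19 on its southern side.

CC74xh18

Latitude extended square 9; −1 → 8.
The longitude characters are unchanged.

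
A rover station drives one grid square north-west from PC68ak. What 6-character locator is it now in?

Longitude subsquare a = 0; −1 → -1, wraps to 23 = x, carry into square.
Longitude square 6; −1 → 5.
Latitude subsquare k = 10; +1 → 11 = l.

PC58xl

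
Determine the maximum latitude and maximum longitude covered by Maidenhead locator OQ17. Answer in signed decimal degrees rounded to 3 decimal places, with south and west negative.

Field O=14, Q=16: +14·20° lon, +16·10° lat → SW at lon 100°, lat 70°.
Square 1, 7: +1·2° lon, +7·1° lat → SW at lon 102°, lat 77°.
Cell spans 2° lon × 1° lat. NE corner is SW corner plus one full cell.
latitude 78.000, longitude 104.000.

78.000, 104.000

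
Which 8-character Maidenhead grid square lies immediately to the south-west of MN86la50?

MN85lx49

Longitude extended square 5; −1 → 4.
Latitude extended square 0; −1 → -1, wraps to 9, carry into subsquare.
Latitude subsquare a = 0; −1 → -1, wraps to 23 = x, carry into square.
Latitude square 6; −1 → 5.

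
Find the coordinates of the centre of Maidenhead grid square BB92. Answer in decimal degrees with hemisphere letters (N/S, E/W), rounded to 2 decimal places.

Field B=1, B=1: +1·20° lon, +1·10° lat → SW at lon -160°, lat -80°.
Square 9, 2: +9·2° lon, +2·1° lat → SW at lon -142°, lat -78°.
Cell spans 2° lon × 1° lat. Centre is SW corner plus half of each.
latitude 77.50° S, longitude 141.00° W.

77.50° S, 141.00° W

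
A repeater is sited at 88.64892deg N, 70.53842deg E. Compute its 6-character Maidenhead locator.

MR58gp

Add 180° to longitude and 90° to latitude: 250.5384, 178.6489.
Field: lon ⌊250.5384/20⌋ = 12 → M; lat ⌊178.6489/10⌋ = 17 → R.
Square: lon ⌊10.5384/2⌋ = 5; lat ⌊8.6489/1⌋ = 8.
Subsquare: lon ⌊0.5384/0.0833333⌋ = 6 → g; lat ⌊0.6489/0.0416667⌋ = 15 → p.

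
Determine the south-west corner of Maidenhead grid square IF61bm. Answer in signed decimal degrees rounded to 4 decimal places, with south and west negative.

-38.5000, -7.9167

Field I=8, F=5: +8·20° lon, +5·10° lat → SW at lon -20°, lat -40°.
Square 6, 1: +6·2° lon, +1·1° lat → SW at lon -8°, lat -39°.
Subsquare b=1, m=12: +1·0.0833333° lon, +12·0.0416667° lat → SW at lon -7.91667°, lat -38.5°.
latitude -38.5000, longitude -7.9167.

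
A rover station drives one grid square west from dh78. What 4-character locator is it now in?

DH68

Longitude square 7; −1 → 6.
The latitude characters are unchanged.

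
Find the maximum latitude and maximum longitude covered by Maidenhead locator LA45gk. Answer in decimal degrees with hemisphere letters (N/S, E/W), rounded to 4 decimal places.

84.5417° S, 48.5833° E

Field L=11, A=0: +11·20° lon, +0·10° lat → SW at lon 40°, lat -90°.
Square 4, 5: +4·2° lon, +5·1° lat → SW at lon 48°, lat -85°.
Subsquare g=6, k=10: +6·0.0833333° lon, +10·0.0416667° lat → SW at lon 48.5°, lat -84.5833°.
Cell spans 0.0833333° lon × 0.0416667° lat. NE corner is SW corner plus one full cell.
latitude 84.5417° S, longitude 48.5833° E.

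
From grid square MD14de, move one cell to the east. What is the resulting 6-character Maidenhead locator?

Longitude subsquare d = 3; +1 → 4 = e.
The latitude characters are unchanged.

MD14ee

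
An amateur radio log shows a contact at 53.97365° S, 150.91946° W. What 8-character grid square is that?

BD46ma96

Shift to the Maidenhead origin (180°W, 90°S): lon 29.08054, lat 36.02635.
Field: 29.08054/20 → 1 → B, 36.02635/10 → 3 → D; chars BD.
Square: 9.08054/2 → 4, 6.02635/1 → 6; chars 46.
Subsquare: 1.08054/0.0833333 → 12 → m, 0.02635/0.0416667 → 0 → a; chars ma.
Extended square: 0.08054/0.00833333 → 9, 0.02635/0.00416667 → 6; chars 96.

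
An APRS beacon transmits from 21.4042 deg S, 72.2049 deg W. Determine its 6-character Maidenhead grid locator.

FG38vo

Shift to the Maidenhead origin (180°W, 90°S): lon 107.7951, lat 68.5958.
Field (20°×10°, letters A–R): 107.7951/20 → 5 → F, 68.5958/10 → 6 → G; chars FG.
Square (2°×1°, digits 0–9): 7.7951/2 → 3, 8.5958/1 → 8; chars 38.
Subsquare (5′×2.5′, letters a–x): 1.7951/0.0833333 → 21 → v, 0.5958/0.0416667 → 14 → o; chars vo.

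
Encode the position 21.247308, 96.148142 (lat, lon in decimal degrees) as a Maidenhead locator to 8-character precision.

Shift to the Maidenhead origin (180°W, 90°S): lon 276.14814, lat 111.24731.
Field (20°×10°, letters A–R): lon ⌊276.14814/20⌋ = 13 → N; lat ⌊111.24731/10⌋ = 11 → L.
Square (2°×1°, digits 0–9): lon ⌊16.14814/2⌋ = 8; lat ⌊1.24731/1⌋ = 1.
Subsquare (5′×2.5′, letters a–x): lon ⌊0.14814/0.0833333⌋ = 1 → b; lat ⌊0.24731/0.0416667⌋ = 5 → f.
Extended square (30″×15″, digits 0–9): lon ⌊0.06481/0.00833333⌋ = 7; lat ⌊0.03897/0.00416667⌋ = 9.

NL81bf79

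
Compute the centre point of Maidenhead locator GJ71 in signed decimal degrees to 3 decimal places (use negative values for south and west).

1.500, -45.000

Field G=6, J=9: +6·20° lon, +9·10° lat → SW at lon -60°, lat 0°.
Square 7, 1: +7·2° lon, +1·1° lat → SW at lon -46°, lat 1°.
Cell spans 2° lon × 1° lat. Centre is SW corner plus half of each.
latitude 1.500, longitude -45.000.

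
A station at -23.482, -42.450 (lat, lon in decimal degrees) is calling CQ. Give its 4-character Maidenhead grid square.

GG86

Add 180° to longitude and 90° to latitude: 137.55, 66.52.
Field: lon ⌊137.55/20⌋ = 6 → G; lat ⌊66.52/10⌋ = 6 → G.
Square: lon ⌊17.55/2⌋ = 8; lat ⌊6.52/1⌋ = 6.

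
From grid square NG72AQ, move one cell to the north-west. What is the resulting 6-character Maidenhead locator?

Longitude subsquare a = 0; −1 → -1, wraps to 23 = x, carry into square.
Longitude square 7; −1 → 6.
Latitude subsquare q = 16; +1 → 17 = r.

NG62xr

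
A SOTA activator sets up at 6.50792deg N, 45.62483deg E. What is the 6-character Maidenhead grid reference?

Shift to the Maidenhead origin (180°W, 90°S): lon 225.6248, lat 96.5079.
Field: lon ⌊225.6248/20⌋ = 11 → L; lat ⌊96.5079/10⌋ = 9 → J.
Square: lon ⌊5.6248/2⌋ = 2; lat ⌊6.5079/1⌋ = 6.
Subsquare: lon ⌊1.6248/0.0833333⌋ = 19 → t; lat ⌊0.5079/0.0416667⌋ = 12 → m.

LJ26tm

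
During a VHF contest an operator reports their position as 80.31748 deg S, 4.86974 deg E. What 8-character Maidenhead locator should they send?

JA29kq43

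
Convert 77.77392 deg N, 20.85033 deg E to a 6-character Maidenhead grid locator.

KQ07ks

Offset from 180°W / 90°S: lon 200.8503°, lat 167.7739°.
Field (20°×10°, letters A–R): lon ⌊200.8503/20⌋ = 10 → K; lat ⌊167.7739/10⌋ = 16 → Q.
Square (2°×1°, digits 0–9): lon ⌊0.8503/2⌋ = 0; lat ⌊7.7739/1⌋ = 7.
Subsquare (5′×2.5′, letters a–x): lon ⌊0.8503/0.0833333⌋ = 10 → k; lat ⌊0.7739/0.0416667⌋ = 18 → s.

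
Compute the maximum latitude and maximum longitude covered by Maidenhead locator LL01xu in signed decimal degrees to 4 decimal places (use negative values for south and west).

21.8750, 42.0000

Field L=11, L=11: +11·20° lon, +11·10° lat → SW at lon 40°, lat 20°.
Square 0, 1: +0·2° lon, +1·1° lat → SW at lon 40°, lat 21°.
Subsquare x=23, u=20: +23·0.0833333° lon, +20·0.0416667° lat → SW at lon 41.9167°, lat 21.8333°.
Cell spans 0.0833333° lon × 0.0416667° lat. NE corner is SW corner plus one full cell.
latitude 21.8750, longitude 42.0000.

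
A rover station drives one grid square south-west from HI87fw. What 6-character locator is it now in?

HI87ev

Longitude subsquare f = 5; −1 → 4 = e.
Latitude subsquare w = 22; −1 → 21 = v.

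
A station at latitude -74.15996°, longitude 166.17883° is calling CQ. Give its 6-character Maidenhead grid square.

RB35cu

Offset from 180°W / 90°S: lon 346.1788°, lat 15.8400°.
Field: 346.1788/20 → 17 → R, 15.8400/10 → 1 → B; chars RB.
Square: 6.1788/2 → 3, 5.8400/1 → 5; chars 35.
Subsquare: 0.1788/0.0833333 → 2 → c, 0.8400/0.0416667 → 20 → u; chars cu.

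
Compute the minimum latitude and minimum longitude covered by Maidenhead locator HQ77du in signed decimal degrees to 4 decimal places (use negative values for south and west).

77.8333, -25.7500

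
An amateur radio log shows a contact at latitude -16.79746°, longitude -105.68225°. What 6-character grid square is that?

Add 180° to longitude and 90° to latitude: 74.3178, 73.2025.
Field: 74.3178/20 → 3 → D, 73.2025/10 → 7 → H; chars DH.
Square: 14.3178/2 → 7, 3.2025/1 → 3; chars 73.
Subsquare: 0.3178/0.0833333 → 3 → d, 0.2025/0.0416667 → 4 → e; chars de.

DH73de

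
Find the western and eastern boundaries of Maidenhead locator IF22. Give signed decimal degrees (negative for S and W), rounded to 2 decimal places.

-16.00, -14.00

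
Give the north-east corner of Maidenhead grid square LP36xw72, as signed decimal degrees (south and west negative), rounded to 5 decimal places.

66.92917, 47.98333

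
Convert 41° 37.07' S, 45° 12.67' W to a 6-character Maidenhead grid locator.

GE78jj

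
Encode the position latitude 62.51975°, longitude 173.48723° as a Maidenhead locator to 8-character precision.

Shift to the Maidenhead origin (180°W, 90°S): lon 353.48723, lat 152.51975.
Field: 353.48723/20 → 17 → R, 152.51975/10 → 15 → P; chars RP.
Square: 13.48723/2 → 6, 2.51975/1 → 2; chars 62.
Subsquare: 1.48723/0.0833333 → 17 → r, 0.51975/0.0416667 → 12 → m; chars rm.
Extended square: 0.07056/0.00833333 → 8, 0.01975/0.00416667 → 4; chars 84.

RP62rm84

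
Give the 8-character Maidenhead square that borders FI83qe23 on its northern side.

FI83qe24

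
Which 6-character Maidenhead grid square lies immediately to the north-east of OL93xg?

PL03ah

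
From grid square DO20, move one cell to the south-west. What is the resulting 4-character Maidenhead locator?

DN19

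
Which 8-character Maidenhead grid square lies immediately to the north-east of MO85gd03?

MO85gd14

Longitude extended square 0; +1 → 1.
Latitude extended square 3; +1 → 4.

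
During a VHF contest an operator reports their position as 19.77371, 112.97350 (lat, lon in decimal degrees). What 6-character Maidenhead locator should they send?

OK69ls

Shift to the Maidenhead origin (180°W, 90°S): lon 292.9735, lat 109.7737.
Field: lon ⌊292.9735/20⌋ = 14 → O; lat ⌊109.7737/10⌋ = 10 → K.
Square: lon ⌊12.9735/2⌋ = 6; lat ⌊9.7737/1⌋ = 9.
Subsquare: lon ⌊0.9735/0.0833333⌋ = 11 → l; lat ⌊0.7737/0.0416667⌋ = 18 → s.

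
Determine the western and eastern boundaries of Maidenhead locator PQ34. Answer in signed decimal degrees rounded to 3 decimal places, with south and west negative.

Field P=15, Q=16: +15·20° lon, +16·10° lat → SW at lon 120°, lat 70°.
Square 3, 4: +3·2° lon, +4·1° lat → SW at lon 126°, lat 74°.
Cell spans 2° lon × 1° lat.
west 126.000, east 128.000.

126.000, 128.000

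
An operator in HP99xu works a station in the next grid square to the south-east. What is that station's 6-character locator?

IP09at

Longitude subsquare x = 23; +1 → 24, wraps to 0 = a, carry into square.
Longitude square 9; +1 → 10, wraps to 0, carry into field.
Longitude field H = 7; +1 → 8 = I.
Latitude subsquare u = 20; −1 → 19 = t.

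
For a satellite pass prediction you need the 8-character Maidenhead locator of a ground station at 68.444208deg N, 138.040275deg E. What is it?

Offset from 180°W / 90°S: lon 318.04028°, lat 158.44421°.
Field: lon ⌊318.04028/20⌋ = 15 → P; lat ⌊158.44421/10⌋ = 15 → P.
Square: lon ⌊18.04028/2⌋ = 9; lat ⌊8.44421/1⌋ = 8.
Subsquare: lon ⌊0.04028/0.0833333⌋ = 0 → a; lat ⌊0.44421/0.0416667⌋ = 10 → k.
Extended square: lon ⌊0.04028/0.00833333⌋ = 4; lat ⌊0.02754/0.00416667⌋ = 6.

PP98ak46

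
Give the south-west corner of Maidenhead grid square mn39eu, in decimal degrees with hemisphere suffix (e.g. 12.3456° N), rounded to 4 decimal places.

49.8333° N, 66.3333° E

Field M=12, N=13: +12·20° lon, +13·10° lat → SW at lon 60°, lat 40°.
Square 3, 9: +3·2° lon, +9·1° lat → SW at lon 66°, lat 49°.
Subsquare e=4, u=20: +4·0.0833333° lon, +20·0.0416667° lat → SW at lon 66.3333°, lat 49.8333°.
latitude 49.8333° N, longitude 66.3333° E.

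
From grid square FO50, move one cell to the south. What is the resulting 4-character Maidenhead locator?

Latitude square 0; −1 → -1, wraps to 9, carry into field.
Latitude field O = 14; −1 → 13 = N.
The longitude characters are unchanged.

FN59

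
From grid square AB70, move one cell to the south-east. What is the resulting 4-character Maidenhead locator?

AA89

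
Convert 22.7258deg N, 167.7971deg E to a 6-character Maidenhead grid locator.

RL32vr

Offset from 180°W / 90°S: lon 347.7971°, lat 112.7258°.
Field (20°×10°, letters A–R): lon ⌊347.7971/20⌋ = 17 → R; lat ⌊112.7258/10⌋ = 11 → L.
Square (2°×1°, digits 0–9): lon ⌊7.7971/2⌋ = 3; lat ⌊2.7258/1⌋ = 2.
Subsquare (5′×2.5′, letters a–x): lon ⌊1.7971/0.0833333⌋ = 21 → v; lat ⌊0.7258/0.0416667⌋ = 17 → r.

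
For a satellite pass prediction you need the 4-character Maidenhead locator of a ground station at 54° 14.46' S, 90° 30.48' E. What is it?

ND55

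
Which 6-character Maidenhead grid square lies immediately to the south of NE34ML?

Latitude subsquare l = 11; −1 → 10 = k.
The longitude characters are unchanged.

NE34mk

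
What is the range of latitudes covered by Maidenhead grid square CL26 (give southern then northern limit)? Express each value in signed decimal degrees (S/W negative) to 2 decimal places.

26.00, 27.00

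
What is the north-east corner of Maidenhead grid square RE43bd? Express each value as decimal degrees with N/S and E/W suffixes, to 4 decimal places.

Field R=17, E=4: +17·20° lon, +4·10° lat → SW at lon 160°, lat -50°.
Square 4, 3: +4·2° lon, +3·1° lat → SW at lon 168°, lat -47°.
Subsquare b=1, d=3: +1·0.0833333° lon, +3·0.0416667° lat → SW at lon 168.083°, lat -46.875°.
Cell spans 0.0833333° lon × 0.0416667° lat. NE corner is SW corner plus one full cell.
latitude 46.8333° S, longitude 168.1667° E.

46.8333° S, 168.1667° E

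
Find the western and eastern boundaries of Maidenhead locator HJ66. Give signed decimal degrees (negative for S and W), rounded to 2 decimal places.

-28.00, -26.00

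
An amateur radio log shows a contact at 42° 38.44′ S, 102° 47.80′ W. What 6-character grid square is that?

DE87oi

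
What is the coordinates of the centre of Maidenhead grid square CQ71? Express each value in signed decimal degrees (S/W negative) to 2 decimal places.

71.50, -125.00

Field C=2, Q=16: +2·20° lon, +16·10° lat → SW at lon -140°, lat 70°.
Square 7, 1: +7·2° lon, +1·1° lat → SW at lon -126°, lat 71°.
Cell spans 2° lon × 1° lat. Centre is SW corner plus half of each.
latitude 71.50, longitude -125.00.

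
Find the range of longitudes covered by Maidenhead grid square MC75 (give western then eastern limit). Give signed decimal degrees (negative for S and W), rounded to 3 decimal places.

74.000, 76.000

Field M=12, C=2: +12·20° lon, +2·10° lat → SW at lon 60°, lat -70°.
Square 7, 5: +7·2° lon, +5·1° lat → SW at lon 74°, lat -65°.
Cell spans 2° lon × 1° lat.
west 74.000, east 76.000.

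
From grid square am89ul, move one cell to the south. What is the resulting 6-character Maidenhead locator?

Latitude subsquare l = 11; −1 → 10 = k.
The longitude characters are unchanged.

AM89uk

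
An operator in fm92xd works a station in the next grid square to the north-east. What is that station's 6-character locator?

GM02ae

Longitude subsquare x = 23; +1 → 24, wraps to 0 = a, carry into square.
Longitude square 9; +1 → 10, wraps to 0, carry into field.
Longitude field F = 5; +1 → 6 = G.
Latitude subsquare d = 3; +1 → 4 = e.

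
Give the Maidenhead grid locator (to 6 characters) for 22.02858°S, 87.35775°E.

NG37qx

Add 180° to longitude and 90° to latitude: 267.3578, 67.9714.
Field: lon ⌊267.3578/20⌋ = 13 → N; lat ⌊67.9714/10⌋ = 6 → G.
Square: lon ⌊7.3578/2⌋ = 3; lat ⌊7.9714/1⌋ = 7.
Subsquare: lon ⌊1.3578/0.0833333⌋ = 16 → q; lat ⌊0.9714/0.0416667⌋ = 23 → x.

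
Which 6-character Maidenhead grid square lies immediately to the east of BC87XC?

Longitude subsquare x = 23; +1 → 24, wraps to 0 = a, carry into square.
Longitude square 8; +1 → 9.
The latitude characters are unchanged.

BC97ac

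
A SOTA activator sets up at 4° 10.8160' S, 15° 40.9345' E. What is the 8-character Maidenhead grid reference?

Shift to the Maidenhead origin (180°W, 90°S): lon 195.68224, lat 85.81973.
Field: 195.68224/20 → 9 → J, 85.81973/10 → 8 → I; chars JI.
Square: 15.68224/2 → 7, 5.81973/1 → 5; chars 75.
Subsquare: 1.68224/0.0833333 → 20 → u, 0.81973/0.0416667 → 19 → t; chars ut.
Extended square: 0.01558/0.00833333 → 1, 0.02807/0.00416667 → 6; chars 16.

JI75ut16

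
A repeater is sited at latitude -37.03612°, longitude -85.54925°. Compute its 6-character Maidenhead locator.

Offset from 180°W / 90°S: lon 94.4507°, lat 52.9639°.
Field (20°×10°, letters A–R): 94.4507/20 → 4 → E, 52.9639/10 → 5 → F; chars EF.
Square (2°×1°, digits 0–9): 14.4507/2 → 7, 2.9639/1 → 2; chars 72.
Subsquare (5′×2.5′, letters a–x): 0.4507/0.0833333 → 5 → f, 0.9639/0.0416667 → 23 → x; chars fx.

EF72fx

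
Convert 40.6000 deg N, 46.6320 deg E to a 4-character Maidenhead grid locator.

LN30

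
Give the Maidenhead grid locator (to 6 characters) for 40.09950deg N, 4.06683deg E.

Add 180° to longitude and 90° to latitude: 184.0668, 130.0995.
Field: 184.0668/20 → 9 → J, 130.0995/10 → 13 → N; chars JN.
Square: 4.0668/2 → 2, 0.0995/1 → 0; chars 20.
Subsquare: 0.0668/0.0833333 → 0 → a, 0.0995/0.0416667 → 2 → c; chars ac.

JN20ac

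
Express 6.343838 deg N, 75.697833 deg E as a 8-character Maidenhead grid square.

Add 180° to longitude and 90° to latitude: 255.69783, 96.34384.
Field (20°×10°, letters A–R): lon ⌊255.69783/20⌋ = 12 → M; lat ⌊96.34384/10⌋ = 9 → J.
Square (2°×1°, digits 0–9): lon ⌊15.69783/2⌋ = 7; lat ⌊6.34384/1⌋ = 6.
Subsquare (5′×2.5′, letters a–x): lon ⌊1.69783/0.0833333⌋ = 20 → u; lat ⌊0.34384/0.0416667⌋ = 8 → i.
Extended square (30″×15″, digits 0–9): lon ⌊0.03117/0.00833333⌋ = 3; lat ⌊0.01050/0.00416667⌋ = 2.

MJ76ui32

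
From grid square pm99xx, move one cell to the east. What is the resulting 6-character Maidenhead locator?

QM09ax

Longitude subsquare x = 23; +1 → 24, wraps to 0 = a, carry into square.
Longitude square 9; +1 → 10, wraps to 0, carry into field.
Longitude field P = 15; +1 → 16 = Q.
The latitude characters are unchanged.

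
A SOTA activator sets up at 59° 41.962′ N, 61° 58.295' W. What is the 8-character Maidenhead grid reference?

FO99aq37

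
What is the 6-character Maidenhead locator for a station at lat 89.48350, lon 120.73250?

Offset from 180°W / 90°S: lon 300.7325°, lat 179.4835°.
Field: 300.7325/20 → 15 → P, 179.4835/10 → 17 → R; chars PR.
Square: 0.7325/2 → 0, 9.4835/1 → 9; chars 09.
Subsquare: 0.7325/0.0833333 → 8 → i, 0.4835/0.0416667 → 11 → l; chars il.

PR09il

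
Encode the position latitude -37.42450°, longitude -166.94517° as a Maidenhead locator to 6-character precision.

AF62mn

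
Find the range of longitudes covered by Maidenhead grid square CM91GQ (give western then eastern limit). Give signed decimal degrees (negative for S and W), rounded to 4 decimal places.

Field C=2, M=12: +2·20° lon, +12·10° lat → SW at lon -140°, lat 30°.
Square 9, 1: +9·2° lon, +1·1° lat → SW at lon -122°, lat 31°.
Subsquare g=6, q=16: +6·0.0833333° lon, +16·0.0416667° lat → SW at lon -121.5°, lat 31.6667°.
Cell spans 0.0833333° lon × 0.0416667° lat.
west -121.5000, east -121.4167.

-121.5000, -121.4167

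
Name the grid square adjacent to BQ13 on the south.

BQ12

Latitude square 3; −1 → 2.
The longitude characters are unchanged.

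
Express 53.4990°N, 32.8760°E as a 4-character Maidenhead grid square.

Add 180° to longitude and 90° to latitude: 212.88, 143.50.
Field (20°×10°, letters A–R): 212.88/20 → 10 → K, 143.50/10 → 14 → O; chars KO.
Square (2°×1°, digits 0–9): 12.88/2 → 6, 3.50/1 → 3; chars 63.

KO63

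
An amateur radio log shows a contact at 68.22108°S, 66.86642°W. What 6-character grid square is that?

FC61ns

Shift to the Maidenhead origin (180°W, 90°S): lon 113.1336, lat 21.7789.
Field: lon ⌊113.1336/20⌋ = 5 → F; lat ⌊21.7789/10⌋ = 2 → C.
Square: lon ⌊13.1336/2⌋ = 6; lat ⌊1.7789/1⌋ = 1.
Subsquare: lon ⌊1.1336/0.0833333⌋ = 13 → n; lat ⌊0.7789/0.0416667⌋ = 18 → s.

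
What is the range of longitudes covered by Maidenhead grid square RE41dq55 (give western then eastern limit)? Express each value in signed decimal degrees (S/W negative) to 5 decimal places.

168.29167, 168.30000

Field R=17, E=4: +17·20° lon, +4·10° lat → SW at lon 160°, lat -50°.
Square 4, 1: +4·2° lon, +1·1° lat → SW at lon 168°, lat -49°.
Subsquare d=3, q=16: +3·0.0833333° lon, +16·0.0416667° lat → SW at lon 168.25°, lat -48.3333°.
Extended square 5, 5: +5·0.00833333° lon, +5·0.00416667° lat → SW at lon 168.292°, lat -48.3125°.
Cell spans 0.00833333° lon × 0.00416667° lat.
west 168.29167, east 168.30000.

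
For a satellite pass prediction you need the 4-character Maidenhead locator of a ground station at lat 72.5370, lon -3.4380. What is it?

Shift to the Maidenhead origin (180°W, 90°S): lon 176.56, lat 162.54.
Field: 176.56/20 → 8 → I, 162.54/10 → 16 → Q; chars IQ.
Square: 16.56/2 → 8, 2.54/1 → 2; chars 82.

IQ82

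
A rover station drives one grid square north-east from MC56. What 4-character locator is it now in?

Longitude square 5; +1 → 6.
Latitude square 6; +1 → 7.

MC67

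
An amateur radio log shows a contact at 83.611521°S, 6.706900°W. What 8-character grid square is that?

IA66pj53

Add 180° to longitude and 90° to latitude: 173.29310, 6.38848.
Field: 173.29310/20 → 8 → I, 6.38848/10 → 0 → A; chars IA.
Square: 13.29310/2 → 6, 6.38848/1 → 6; chars 66.
Subsquare: 1.29310/0.0833333 → 15 → p, 0.38848/0.0416667 → 9 → j; chars pj.
Extended square: 0.04310/0.00833333 → 5, 0.01348/0.00416667 → 3; chars 53.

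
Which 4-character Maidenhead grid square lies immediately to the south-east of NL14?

NL23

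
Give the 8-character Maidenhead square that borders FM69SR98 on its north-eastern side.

Longitude extended square 9; +1 → 10, wraps to 0, carry into subsquare.
Longitude subsquare s = 18; +1 → 19 = t.
Latitude extended square 8; +1 → 9.

FM69tr09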